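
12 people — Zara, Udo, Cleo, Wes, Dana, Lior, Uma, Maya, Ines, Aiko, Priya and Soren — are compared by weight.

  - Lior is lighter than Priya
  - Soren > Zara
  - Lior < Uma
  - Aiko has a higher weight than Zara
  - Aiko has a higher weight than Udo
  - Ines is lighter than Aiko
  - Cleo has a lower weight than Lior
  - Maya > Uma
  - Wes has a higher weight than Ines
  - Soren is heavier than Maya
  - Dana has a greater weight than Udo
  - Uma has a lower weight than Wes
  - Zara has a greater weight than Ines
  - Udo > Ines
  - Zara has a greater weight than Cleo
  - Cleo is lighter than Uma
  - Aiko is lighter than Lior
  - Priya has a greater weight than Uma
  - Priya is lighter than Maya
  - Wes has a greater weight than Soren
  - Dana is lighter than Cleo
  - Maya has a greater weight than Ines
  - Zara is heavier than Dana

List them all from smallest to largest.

Ines < Udo < Dana < Cleo < Zara < Aiko < Lior < Uma < Priya < Maya < Soren < Wes

The consecutive links are each given: Ines < Udo; Udo < Dana; Dana < Cleo; Cleo < Zara; Zara < Aiko; Aiko < Lior; Lior < Uma; Uma < Priya; Priya < Maya; Maya < Soren; Soren < Wes.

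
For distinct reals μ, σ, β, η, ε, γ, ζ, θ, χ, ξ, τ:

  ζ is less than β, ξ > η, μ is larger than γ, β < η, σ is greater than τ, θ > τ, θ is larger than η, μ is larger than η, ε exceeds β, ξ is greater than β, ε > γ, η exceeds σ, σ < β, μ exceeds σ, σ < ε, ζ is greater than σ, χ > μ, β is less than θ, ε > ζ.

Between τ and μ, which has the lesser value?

τ

τ < σ and σ < ζ give τ < ζ.
Then ζ < β extends the chain to β.
Then β < η extends the chain to η.
Then η < μ extends the chain to μ.
So τ < μ; τ is the smaller of the two.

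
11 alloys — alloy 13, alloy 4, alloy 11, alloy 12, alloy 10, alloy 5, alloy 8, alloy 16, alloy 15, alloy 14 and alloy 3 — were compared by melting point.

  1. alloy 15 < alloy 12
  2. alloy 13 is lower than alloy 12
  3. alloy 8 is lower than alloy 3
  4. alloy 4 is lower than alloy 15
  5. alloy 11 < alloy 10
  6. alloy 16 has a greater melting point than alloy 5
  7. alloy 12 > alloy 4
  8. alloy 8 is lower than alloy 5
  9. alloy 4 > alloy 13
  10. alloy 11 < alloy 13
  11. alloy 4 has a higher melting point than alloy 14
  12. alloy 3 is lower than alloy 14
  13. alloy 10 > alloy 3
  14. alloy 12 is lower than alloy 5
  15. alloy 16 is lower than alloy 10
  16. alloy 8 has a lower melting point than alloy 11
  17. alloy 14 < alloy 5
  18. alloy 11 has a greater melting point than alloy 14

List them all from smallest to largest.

alloy 8 < alloy 3 < alloy 14 < alloy 11 < alloy 13 < alloy 4 < alloy 15 < alloy 12 < alloy 5 < alloy 16 < alloy 10

Each adjacent pair is fixed by a given relation: alloy 8 < alloy 3; alloy 3 < alloy 14; alloy 14 < alloy 11; alloy 11 < alloy 13; alloy 13 < alloy 4; alloy 4 < alloy 15; alloy 15 < alloy 12; alloy 12 < alloy 5; alloy 5 < alloy 16; alloy 16 < alloy 10. Chaining them end to end gives the full order.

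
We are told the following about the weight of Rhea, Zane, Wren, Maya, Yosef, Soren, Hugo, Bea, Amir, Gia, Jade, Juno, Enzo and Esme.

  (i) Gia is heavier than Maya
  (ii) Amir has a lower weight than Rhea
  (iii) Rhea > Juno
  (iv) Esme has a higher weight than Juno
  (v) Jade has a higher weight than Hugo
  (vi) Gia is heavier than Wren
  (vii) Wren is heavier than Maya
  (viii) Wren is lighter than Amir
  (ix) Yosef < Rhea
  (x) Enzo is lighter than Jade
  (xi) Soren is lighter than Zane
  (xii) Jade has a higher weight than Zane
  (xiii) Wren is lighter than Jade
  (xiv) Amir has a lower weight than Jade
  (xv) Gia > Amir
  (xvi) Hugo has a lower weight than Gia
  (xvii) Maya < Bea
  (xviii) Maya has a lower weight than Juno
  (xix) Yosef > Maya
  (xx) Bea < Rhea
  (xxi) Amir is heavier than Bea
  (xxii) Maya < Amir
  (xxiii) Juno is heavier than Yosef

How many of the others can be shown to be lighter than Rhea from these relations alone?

The elements the relations force below Rhea are Maya, Bea, Yosef, Wren, Juno, Amir — no chain reaches any other.
That is 6.

6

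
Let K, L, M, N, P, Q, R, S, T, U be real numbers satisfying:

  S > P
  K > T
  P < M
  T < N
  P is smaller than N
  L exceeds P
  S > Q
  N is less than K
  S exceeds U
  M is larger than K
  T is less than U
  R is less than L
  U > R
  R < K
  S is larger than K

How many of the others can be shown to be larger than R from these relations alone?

5

From R the given relations immediately reach L, K, U.
From those, M, S — 5 in total.
Nothing else is reachable above R; 5 in all.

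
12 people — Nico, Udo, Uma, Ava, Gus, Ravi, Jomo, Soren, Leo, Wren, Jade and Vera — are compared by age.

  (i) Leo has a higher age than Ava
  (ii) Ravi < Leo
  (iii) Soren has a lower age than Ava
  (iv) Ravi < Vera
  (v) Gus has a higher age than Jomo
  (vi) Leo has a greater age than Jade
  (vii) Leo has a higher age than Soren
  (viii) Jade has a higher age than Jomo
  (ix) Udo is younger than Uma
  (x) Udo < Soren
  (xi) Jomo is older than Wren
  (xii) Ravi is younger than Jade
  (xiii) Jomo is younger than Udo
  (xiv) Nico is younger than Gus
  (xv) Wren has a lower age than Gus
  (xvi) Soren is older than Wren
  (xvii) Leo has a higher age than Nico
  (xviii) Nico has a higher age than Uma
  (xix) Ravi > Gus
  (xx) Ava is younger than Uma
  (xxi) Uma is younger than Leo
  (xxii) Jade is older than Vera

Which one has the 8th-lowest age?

The consecutive relations fix a unique order: Wren < Jomo < Udo < Soren < Ava < Uma < Nico < Gus < Ravi < Vera < Jade < Leo.
The 8th smallest is Gus.

Gus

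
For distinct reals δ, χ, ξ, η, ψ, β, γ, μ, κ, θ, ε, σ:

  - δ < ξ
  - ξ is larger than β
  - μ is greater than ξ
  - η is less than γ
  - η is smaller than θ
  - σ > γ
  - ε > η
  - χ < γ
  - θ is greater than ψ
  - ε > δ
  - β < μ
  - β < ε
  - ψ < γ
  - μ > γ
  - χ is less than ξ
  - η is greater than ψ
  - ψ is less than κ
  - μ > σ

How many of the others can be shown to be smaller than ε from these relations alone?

4

Directly below ε: η, δ, β.
One step further: ψ (4 so far).
No other element is forced below ε by the given relations, so the count is 4.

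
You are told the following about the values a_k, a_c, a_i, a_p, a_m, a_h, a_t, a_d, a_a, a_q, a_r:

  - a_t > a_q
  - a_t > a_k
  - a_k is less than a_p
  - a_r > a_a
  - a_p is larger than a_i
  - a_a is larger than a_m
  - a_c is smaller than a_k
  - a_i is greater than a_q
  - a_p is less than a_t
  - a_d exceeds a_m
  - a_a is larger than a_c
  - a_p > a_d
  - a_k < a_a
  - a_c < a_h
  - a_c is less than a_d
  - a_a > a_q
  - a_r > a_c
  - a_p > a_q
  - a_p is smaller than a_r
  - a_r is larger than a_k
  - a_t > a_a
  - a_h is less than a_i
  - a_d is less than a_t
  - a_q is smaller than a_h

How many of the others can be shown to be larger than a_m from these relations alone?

5

From a_m the given relations immediately reach a_a, a_d.
From those, a_p, a_r, a_t — 5 in total.
No other element is forced above a_m by the given relations, so the count is 5.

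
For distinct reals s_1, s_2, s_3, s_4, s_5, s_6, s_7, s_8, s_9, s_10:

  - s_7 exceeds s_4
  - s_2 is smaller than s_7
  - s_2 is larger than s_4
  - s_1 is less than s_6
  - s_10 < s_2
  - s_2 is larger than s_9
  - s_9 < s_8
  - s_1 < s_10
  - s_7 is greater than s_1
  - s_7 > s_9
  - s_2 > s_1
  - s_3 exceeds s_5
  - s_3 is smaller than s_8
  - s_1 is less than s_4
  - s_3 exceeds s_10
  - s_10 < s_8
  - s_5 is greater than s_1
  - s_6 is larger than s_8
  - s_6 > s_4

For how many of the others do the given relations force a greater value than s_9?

4

From s_9 the given relations immediately reach s_2, s_8, s_7.
From those, s_6 — 4 in total.
Nothing else is reachable above s_9; 4 in all.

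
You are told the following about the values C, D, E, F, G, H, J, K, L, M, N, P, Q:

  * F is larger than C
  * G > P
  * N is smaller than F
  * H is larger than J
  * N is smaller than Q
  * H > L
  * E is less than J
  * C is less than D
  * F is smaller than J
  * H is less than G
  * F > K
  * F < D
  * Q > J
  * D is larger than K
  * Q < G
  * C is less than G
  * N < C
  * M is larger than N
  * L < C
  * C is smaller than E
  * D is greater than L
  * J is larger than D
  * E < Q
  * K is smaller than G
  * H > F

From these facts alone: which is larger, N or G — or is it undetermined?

Following the relations from N: N < C < F < D < J < Q < G.
So G is larger.

G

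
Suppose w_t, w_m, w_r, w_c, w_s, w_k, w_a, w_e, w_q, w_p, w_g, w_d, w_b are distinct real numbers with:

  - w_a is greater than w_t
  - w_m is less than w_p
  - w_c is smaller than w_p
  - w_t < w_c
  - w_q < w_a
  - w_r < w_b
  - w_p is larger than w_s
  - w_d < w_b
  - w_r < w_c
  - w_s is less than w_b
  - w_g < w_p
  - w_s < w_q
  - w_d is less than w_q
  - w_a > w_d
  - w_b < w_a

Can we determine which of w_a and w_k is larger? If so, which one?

undetermined

Following every chain through w_k: nothing is chained to w_k.
w_a is not reached, and no chain runs the other way from w_a to w_k.
So the given relations leave the order of w_k and w_a undetermined.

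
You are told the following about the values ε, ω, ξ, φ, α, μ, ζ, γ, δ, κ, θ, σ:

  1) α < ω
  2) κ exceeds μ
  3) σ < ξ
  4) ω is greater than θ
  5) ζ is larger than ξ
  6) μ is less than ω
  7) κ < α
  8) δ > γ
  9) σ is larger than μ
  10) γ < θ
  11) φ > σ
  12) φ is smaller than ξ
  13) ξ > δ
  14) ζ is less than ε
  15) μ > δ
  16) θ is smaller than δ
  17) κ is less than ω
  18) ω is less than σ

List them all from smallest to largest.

γ < θ < δ < μ < κ < α < ω < σ < φ < ξ < ζ < ε

Nothing is placed below γ, so it is least; from there γ < θ; θ < δ; δ < μ; μ < κ; κ < α; α < ω; ω < σ; σ < φ; φ < ξ; ξ < ζ; ζ < ε, each given directly.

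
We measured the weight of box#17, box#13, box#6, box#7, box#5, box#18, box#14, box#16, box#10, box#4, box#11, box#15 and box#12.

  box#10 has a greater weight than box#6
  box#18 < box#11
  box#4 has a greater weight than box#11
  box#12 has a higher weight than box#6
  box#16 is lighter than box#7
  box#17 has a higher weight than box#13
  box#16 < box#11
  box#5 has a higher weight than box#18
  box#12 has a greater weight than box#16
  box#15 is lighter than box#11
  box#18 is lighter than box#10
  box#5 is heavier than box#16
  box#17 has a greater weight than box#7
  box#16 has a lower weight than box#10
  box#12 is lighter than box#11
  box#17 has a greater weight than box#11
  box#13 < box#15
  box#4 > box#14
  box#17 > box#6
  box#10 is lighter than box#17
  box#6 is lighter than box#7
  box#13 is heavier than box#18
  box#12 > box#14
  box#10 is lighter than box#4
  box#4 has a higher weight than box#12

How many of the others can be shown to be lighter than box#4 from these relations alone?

Directly below box#4: box#14, box#12, box#10, box#11.
One step further: box#16, box#18, box#15, box#6 (8 so far).
One step further: box#13 (9 so far).
No other element is forced below box#4 by the given relations, so the count is 9.

9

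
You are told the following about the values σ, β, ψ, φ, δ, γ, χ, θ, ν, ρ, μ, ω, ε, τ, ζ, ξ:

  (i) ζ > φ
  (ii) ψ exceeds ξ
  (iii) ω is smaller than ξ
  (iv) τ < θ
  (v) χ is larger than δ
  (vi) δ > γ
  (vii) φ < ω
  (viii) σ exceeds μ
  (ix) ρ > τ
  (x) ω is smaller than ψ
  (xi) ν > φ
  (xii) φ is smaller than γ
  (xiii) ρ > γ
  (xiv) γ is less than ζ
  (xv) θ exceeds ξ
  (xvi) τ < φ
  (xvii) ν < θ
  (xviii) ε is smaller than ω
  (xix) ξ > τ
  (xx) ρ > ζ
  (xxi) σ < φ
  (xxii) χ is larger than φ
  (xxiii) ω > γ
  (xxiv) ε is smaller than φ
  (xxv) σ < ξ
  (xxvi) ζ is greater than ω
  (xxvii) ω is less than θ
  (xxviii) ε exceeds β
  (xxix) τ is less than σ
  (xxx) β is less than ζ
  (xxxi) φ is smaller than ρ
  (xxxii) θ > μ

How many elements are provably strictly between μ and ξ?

4

Chaining upward from μ reaches: σ, φ, γ, ω, δ, ζ, ν, ρ, θ, χ, ψ.
Chaining downward from ξ reaches: β, τ, σ, ε, φ, γ, ω.
Strictly between μ and ξ are those in both lists: σ, φ, γ, ω — 4 elements.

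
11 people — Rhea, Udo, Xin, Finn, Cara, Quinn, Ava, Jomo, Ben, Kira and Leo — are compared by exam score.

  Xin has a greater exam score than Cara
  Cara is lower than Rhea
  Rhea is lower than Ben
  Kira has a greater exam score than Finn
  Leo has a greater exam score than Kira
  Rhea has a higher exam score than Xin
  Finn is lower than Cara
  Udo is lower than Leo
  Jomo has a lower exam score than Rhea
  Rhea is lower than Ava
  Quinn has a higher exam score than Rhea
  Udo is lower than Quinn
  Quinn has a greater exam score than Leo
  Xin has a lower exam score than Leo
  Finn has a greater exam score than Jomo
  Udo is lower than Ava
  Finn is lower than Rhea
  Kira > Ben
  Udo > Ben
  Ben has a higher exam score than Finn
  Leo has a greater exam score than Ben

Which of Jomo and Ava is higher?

Jomo < Finn and Finn < Cara give Jomo < Cara.
Then Cara < Xin extends the chain to Xin.
Then Xin < Rhea extends the chain to Rhea.
Then Rhea < Ben extends the chain to Ben.
With Ben < Udo: Jomo < Finn < Cara < Xin < Rhea < Ben < Udo.
Then Udo < Ava extends the chain to Ava.
So Jomo < Ava; Ava is the higher of the two.

Ava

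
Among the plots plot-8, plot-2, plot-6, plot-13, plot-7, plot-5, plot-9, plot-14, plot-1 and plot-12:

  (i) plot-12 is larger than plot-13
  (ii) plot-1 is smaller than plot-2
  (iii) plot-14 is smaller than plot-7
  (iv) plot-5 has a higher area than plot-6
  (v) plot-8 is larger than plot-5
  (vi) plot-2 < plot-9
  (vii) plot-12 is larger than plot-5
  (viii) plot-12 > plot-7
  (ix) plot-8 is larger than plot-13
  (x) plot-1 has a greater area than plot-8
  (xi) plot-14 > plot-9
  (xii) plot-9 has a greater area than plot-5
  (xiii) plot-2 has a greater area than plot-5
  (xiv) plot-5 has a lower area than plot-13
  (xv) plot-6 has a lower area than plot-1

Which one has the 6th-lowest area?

plot-2

The consecutive relations fix a unique order: plot-6 < plot-5 < plot-13 < plot-8 < plot-1 < plot-2 < plot-9 < plot-14 < plot-7 < plot-12.
The 6th smallest is plot-2.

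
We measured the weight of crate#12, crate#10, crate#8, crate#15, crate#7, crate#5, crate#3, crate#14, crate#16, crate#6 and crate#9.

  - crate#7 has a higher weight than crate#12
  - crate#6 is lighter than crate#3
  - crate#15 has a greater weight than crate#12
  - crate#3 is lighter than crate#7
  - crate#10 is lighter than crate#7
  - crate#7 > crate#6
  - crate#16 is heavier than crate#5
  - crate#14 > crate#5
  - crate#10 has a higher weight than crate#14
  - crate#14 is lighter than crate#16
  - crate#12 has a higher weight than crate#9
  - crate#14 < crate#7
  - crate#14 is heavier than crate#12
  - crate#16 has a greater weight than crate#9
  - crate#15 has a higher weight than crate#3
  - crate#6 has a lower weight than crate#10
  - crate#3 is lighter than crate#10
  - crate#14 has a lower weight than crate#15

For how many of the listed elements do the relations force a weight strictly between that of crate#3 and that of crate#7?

1

The relations place crate#3 below crate#7. An element lies strictly between them when it is forced above crate#3 and also forced below crate#7.
Above crate#3: {crate#15, crate#10}. Below crate#7: {crate#9, crate#12, crate#5, crate#14, crate#6, crate#10}.
Intersection: {crate#10} — 1.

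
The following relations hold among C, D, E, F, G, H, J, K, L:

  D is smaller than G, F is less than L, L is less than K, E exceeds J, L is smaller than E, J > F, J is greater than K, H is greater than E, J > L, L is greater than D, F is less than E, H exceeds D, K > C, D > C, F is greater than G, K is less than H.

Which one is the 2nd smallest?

D

Chaining the given pairs: C < D < G < F < L < K < J < E < H.
Counting 2 from the smallest end gives D.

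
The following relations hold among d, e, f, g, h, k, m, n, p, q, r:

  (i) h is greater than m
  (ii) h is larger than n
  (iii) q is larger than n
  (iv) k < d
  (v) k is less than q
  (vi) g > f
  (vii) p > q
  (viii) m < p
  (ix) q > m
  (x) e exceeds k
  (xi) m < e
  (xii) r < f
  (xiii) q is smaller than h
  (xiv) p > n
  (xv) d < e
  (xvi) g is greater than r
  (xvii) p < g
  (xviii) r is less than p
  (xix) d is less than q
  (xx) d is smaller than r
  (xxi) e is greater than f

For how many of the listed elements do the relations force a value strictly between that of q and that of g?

1

The relations place q below g. An element lies strictly between them when it is forced above q and also forced below g.
Above q: {p, h}. Below g: {k, d, m, r, n, f, p}.
Intersection: {p} — 1.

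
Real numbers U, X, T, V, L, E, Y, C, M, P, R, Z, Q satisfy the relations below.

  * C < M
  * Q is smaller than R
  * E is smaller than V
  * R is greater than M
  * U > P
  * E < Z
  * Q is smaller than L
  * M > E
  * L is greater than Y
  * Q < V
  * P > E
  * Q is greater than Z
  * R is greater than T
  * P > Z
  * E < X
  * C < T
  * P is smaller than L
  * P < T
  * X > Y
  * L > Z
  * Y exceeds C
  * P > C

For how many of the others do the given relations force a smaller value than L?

From L the given relations immediately reach Y, Z, P, Q.
From those, E, C — 6 in total.
Nothing else is reachable below L; 6 in all.

6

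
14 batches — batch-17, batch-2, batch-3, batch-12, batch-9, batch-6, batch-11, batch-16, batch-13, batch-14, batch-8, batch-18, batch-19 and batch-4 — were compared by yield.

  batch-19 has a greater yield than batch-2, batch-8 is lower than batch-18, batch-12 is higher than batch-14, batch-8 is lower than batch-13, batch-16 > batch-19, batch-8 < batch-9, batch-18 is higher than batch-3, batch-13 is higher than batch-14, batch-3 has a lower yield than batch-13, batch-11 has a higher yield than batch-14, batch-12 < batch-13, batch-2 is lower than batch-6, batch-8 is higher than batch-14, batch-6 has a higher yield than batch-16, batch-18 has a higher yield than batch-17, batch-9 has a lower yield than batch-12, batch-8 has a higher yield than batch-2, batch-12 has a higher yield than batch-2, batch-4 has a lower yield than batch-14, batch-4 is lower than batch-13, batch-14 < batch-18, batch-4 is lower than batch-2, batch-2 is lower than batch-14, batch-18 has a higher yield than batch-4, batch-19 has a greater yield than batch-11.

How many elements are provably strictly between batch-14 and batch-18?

The relations place batch-14 below batch-18. An element lies strictly between them when it is forced above batch-14 and also forced below batch-18.
Above batch-14: {batch-11, batch-8, batch-19, batch-16, batch-9, batch-12, batch-13, batch-6}. Below batch-18: {batch-3, batch-4, batch-2, batch-8, batch-17}.
Intersection: {batch-8} — 1.

1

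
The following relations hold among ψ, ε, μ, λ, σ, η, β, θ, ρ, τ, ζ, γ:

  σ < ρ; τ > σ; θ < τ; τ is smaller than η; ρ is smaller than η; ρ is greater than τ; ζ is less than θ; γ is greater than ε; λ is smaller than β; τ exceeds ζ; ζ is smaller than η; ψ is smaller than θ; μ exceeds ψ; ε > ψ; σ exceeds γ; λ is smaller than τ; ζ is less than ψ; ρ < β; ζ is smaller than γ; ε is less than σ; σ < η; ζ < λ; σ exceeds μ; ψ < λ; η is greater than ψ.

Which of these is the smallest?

ζ

Chaining upward from ζ: directly above it, ψ, θ, λ, γ, τ, η; then μ, ε, σ, ρ, β.
That covers every other element, and nothing is given below ζ, so ζ is the smallest.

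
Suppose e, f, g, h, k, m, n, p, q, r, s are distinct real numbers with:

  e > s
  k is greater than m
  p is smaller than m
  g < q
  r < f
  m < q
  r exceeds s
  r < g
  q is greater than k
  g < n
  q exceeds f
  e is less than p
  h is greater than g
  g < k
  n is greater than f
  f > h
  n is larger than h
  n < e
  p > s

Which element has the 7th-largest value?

The consecutive relations fix a unique order: s < r < g < h < f < n < e < p < m < k < q.
The 7th largest is f.

f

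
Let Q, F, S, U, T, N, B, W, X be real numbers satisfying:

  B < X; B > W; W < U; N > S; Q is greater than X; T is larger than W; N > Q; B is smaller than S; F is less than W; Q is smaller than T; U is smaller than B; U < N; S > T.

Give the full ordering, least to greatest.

Nothing is placed below F, so it is least; from there F < W; W < U; U < B; B < X; X < Q; Q < T; T < S; S < N, each given directly.

F < W < U < B < X < Q < T < S < N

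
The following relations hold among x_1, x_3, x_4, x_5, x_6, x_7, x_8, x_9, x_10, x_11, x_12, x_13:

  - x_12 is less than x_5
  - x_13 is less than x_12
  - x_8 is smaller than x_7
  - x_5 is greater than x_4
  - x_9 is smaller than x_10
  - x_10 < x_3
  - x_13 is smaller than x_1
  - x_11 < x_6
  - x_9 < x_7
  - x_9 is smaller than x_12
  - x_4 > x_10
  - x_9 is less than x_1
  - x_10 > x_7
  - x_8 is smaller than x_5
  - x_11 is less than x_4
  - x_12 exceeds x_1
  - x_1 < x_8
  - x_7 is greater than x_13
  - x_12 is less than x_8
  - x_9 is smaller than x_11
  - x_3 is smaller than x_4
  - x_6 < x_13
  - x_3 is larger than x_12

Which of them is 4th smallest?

x_13

The consecutive relations fix a unique order: x_9 < x_11 < x_6 < x_13 < x_1 < x_12 < x_8 < x_7 < x_10 < x_3 < x_4 < x_5.
The 4th smallest is x_13.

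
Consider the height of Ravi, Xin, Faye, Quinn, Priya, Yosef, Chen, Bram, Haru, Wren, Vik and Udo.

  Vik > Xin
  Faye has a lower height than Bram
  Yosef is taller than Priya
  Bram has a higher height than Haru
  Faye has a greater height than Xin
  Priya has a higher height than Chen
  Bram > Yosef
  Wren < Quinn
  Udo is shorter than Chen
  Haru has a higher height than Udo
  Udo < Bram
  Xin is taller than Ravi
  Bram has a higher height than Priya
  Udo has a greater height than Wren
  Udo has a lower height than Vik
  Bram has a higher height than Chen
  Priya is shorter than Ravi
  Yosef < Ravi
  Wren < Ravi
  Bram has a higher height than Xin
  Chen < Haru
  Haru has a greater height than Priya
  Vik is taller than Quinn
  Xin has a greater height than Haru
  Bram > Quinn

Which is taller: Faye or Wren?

Faye

The relevant relations are Wren < Udo; Udo < Chen; Chen < Priya; Priya < Yosef; Yosef < Ravi; Ravi < Xin; Xin < Faye.
Together: Wren < Udo < Chen < Priya < Yosef < Ravi < Xin < Faye.
So Wren < Faye; Faye is the taller of the two.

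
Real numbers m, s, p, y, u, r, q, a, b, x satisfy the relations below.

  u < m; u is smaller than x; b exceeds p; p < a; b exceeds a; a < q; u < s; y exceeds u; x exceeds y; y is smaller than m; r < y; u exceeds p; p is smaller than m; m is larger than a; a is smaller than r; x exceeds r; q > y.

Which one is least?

p

Chaining upward from p: directly above it, u, a, b, m; then r, y, x, s, q.
That covers every other element, and nothing is given below p, so p is the least.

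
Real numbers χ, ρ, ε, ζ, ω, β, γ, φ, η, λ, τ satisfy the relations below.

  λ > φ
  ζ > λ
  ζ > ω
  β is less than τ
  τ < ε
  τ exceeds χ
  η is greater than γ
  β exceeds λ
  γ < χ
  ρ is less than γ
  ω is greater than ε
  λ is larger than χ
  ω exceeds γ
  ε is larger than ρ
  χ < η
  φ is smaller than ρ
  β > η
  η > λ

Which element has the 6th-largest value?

Piecing the relations together gives one ordering: φ < ρ < γ < χ < λ < η < β < τ < ε < ω < ζ.
Counting 6 from the largest end gives η.

η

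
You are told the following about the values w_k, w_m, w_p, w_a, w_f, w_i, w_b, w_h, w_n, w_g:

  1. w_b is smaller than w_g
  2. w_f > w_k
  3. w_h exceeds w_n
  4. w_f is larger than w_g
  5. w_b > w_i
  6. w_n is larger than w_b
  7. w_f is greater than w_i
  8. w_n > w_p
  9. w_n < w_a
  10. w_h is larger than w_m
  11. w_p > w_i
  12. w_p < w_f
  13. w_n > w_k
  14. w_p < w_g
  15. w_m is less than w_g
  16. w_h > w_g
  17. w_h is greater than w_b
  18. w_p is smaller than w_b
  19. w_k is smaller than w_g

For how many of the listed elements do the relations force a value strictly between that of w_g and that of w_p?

The relations place w_p below w_g. An element lies strictly between them when it is forced above w_p and also forced below w_g.
Above w_p: {w_b, w_n, w_a, w_h, w_f}. Below w_g: {w_m, w_i, w_b, w_k}.
Intersection: {w_b} — 1.

1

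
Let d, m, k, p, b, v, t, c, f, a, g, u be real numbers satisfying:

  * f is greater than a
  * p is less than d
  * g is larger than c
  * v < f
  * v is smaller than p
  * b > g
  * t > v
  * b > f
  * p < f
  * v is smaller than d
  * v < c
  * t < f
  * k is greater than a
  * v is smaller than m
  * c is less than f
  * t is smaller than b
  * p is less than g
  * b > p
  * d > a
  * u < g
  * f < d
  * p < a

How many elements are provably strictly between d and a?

Chaining upward from a reaches: k, f, b.
Chaining downward from d reaches: v, p, c, t, f.
Strictly between a and d are those in both lists: f — 1 element.

1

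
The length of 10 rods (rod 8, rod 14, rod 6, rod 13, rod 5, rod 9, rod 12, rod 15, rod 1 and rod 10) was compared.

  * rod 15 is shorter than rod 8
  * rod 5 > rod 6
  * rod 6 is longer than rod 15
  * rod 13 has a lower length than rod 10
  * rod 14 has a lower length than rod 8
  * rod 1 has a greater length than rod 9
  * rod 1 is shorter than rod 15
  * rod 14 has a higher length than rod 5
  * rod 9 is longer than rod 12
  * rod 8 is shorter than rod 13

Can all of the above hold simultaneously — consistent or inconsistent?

The single ordering rod 12 < rod 9 < rod 1 < rod 15 < rod 6 < rod 5 < rod 14 < rod 8 < rod 13 < rod 10 satisfies every listed relation, so no contradiction arises.

consistent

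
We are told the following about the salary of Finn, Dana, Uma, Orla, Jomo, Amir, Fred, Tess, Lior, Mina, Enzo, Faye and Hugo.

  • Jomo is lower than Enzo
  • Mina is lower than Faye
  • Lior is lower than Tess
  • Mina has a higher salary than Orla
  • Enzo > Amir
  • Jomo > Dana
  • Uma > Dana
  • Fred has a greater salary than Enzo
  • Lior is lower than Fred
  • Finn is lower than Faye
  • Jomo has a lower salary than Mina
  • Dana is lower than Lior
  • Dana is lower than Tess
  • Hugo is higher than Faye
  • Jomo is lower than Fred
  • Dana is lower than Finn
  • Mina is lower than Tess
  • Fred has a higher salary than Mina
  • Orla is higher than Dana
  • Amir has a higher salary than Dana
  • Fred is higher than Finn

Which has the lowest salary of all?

Dana

Chaining upward from Dana: directly above it, Jomo, Orla, Uma, Amir, Finn, Lior, Tess; then Mina, Faye, Enzo, Fred; then Hugo.
That covers every other element, and nothing is given below Dana, so Dana is the lowest salary.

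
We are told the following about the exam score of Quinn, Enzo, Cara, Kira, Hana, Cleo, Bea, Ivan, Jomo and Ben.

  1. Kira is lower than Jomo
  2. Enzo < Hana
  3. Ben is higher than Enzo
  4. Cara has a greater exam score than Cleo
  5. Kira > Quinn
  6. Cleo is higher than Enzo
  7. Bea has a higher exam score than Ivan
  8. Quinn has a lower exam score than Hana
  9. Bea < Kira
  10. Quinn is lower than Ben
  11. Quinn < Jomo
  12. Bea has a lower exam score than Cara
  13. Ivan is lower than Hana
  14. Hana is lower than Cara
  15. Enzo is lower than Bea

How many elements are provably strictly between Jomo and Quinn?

1

Chaining upward from Quinn reaches: Hana, Kira, Cara, Ben.
Chaining downward from Jomo reaches: Ivan, Enzo, Bea, Kira.
Strictly between Quinn and Jomo are those in both lists: Kira — 1 element.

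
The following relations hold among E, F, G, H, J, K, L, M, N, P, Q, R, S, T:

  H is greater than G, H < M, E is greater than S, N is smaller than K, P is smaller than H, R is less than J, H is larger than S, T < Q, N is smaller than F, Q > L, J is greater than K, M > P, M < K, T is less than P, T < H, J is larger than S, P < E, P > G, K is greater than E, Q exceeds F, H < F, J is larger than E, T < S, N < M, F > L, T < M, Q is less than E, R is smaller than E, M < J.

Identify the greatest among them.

T is not greatest since T < S; G is not greatest since G < H; S is not greatest since S < H; L is not greatest since L < Q; P is not greatest since P < M; H is not greatest since H < M; R is not greatest since R < E; N is not greatest since N < M; F is not greatest since F < Q; M is not greatest since M < J; Q is not greatest since Q < E; E is not greatest since E < J; K is not greatest since K < J.
Only J has nothing above it, so J is the greatest.

J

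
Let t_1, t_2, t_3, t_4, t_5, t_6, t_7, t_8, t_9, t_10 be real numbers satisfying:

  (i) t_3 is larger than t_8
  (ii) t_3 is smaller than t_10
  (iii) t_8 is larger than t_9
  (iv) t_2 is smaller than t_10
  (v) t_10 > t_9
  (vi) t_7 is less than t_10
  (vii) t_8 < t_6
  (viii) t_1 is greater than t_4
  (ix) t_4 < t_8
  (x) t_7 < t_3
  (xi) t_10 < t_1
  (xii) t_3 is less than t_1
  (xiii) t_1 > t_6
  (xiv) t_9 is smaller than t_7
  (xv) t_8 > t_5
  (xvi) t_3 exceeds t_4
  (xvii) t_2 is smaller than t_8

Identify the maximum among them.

Chaining downward from t_1: directly below it, t_4, t_3, t_6, t_10; then t_9, t_7, t_2, t_8; then t_5.
That covers every other element, and nothing is given above t_1, so t_1 is the maximum.

t_1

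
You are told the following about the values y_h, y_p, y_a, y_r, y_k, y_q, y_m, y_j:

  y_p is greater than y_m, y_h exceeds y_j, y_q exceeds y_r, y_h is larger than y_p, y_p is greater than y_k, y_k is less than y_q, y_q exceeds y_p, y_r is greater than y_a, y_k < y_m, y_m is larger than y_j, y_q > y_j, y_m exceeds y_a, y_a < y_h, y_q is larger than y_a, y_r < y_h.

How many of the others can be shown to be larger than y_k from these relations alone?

4

Directly above y_k: y_m, y_p, y_q.
One step further: y_h (4 so far).
Nothing else is reachable above y_k; 4 in all.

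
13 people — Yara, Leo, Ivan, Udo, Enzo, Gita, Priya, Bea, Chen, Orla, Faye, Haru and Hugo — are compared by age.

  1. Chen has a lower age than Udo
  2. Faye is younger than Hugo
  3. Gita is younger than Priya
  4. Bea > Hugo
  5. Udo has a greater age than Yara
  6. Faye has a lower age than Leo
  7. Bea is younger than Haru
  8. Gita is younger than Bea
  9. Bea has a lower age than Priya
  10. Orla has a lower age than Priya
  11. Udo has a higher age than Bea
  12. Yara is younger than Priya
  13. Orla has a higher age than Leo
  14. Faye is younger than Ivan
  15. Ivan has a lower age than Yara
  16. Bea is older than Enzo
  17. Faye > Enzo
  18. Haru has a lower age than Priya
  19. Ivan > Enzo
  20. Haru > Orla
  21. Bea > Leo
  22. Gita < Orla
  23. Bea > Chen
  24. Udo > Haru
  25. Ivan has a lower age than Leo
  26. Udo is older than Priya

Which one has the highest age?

Udo

Enzo is not greatest since Enzo < Bea; Faye is not greatest since Faye < Ivan; Gita is not greatest since Gita < Priya; Ivan is not greatest since Ivan < Leo; Leo is not greatest since Leo < Orla; Hugo is not greatest since Hugo < Bea; Orla is not greatest since Orla < Priya; Chen is not greatest since Chen < Udo; Bea is not greatest since Bea < Haru; Haru is not greatest since Haru < Priya; Yara is not greatest since Yara < Udo; Priya is not greatest since Priya < Udo.
Only Udo has nothing above it, so Udo is the highest age.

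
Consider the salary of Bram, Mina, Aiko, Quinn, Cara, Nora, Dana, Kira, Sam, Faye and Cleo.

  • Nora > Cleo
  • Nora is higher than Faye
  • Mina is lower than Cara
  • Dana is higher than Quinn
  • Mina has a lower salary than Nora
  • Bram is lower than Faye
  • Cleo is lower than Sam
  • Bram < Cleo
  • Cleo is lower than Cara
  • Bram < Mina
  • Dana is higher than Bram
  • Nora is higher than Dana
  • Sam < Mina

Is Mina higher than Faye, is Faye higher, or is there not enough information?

undetermined

Following every chain through Faye: above Faye we get Nora; below Faye we get Bram.
Mina is not reached, and no chain runs the other way from Mina to Faye.
So the given relations leave the order of Faye and Mina undetermined.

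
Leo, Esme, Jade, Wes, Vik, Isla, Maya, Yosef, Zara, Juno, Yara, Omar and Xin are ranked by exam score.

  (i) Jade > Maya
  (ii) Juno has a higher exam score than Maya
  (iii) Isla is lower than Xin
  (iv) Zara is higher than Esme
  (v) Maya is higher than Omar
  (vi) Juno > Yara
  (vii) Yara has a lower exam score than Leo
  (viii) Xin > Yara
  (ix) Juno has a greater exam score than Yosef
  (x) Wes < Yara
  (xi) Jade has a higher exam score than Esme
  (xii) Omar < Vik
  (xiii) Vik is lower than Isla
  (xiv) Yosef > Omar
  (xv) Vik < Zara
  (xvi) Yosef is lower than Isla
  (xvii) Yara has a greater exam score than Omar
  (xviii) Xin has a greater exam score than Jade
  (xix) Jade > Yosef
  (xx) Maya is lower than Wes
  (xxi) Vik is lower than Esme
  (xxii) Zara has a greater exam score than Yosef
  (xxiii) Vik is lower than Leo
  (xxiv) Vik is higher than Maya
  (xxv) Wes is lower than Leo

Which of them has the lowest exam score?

Maya is not least since Omar < Maya; Vik is not least since Omar < Vik; Yosef is not least since Omar < Yosef; Esme is not least since Vik < Esme; Jade is not least since Esme < Jade; Wes is not least since Maya < Wes; Yara is not least since Omar < Yara; Juno is not least since Maya < Juno; Zara is not least since Esme < Zara; Leo is not least since Yara < Leo; Isla is not least since Vik < Isla; Xin is not least since Jade < Xin.
Only Omar has nothing below it, so Omar is the lowest exam score.

Omar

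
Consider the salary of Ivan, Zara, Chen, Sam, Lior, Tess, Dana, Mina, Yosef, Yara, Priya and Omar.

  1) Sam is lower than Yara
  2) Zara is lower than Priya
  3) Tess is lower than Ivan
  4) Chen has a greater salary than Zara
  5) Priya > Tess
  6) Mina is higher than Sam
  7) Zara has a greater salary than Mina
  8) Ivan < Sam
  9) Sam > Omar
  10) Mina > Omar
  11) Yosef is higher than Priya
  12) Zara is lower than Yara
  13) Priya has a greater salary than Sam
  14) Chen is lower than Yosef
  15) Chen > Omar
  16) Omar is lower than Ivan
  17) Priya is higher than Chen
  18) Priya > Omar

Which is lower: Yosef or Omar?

Omar

Omar < Ivan and Ivan < Sam give Omar < Sam.
With Sam < Mina: Omar < Ivan < Sam < Mina.
Then Mina < Zara extends the chain to Zara.
With Zara < Chen: Omar < Ivan < Sam < Mina < Zara < Chen.
Then Chen < Priya extends the chain to Priya.
With Priya < Yosef: Omar < Ivan < Sam < Mina < Zara < Chen < Priya < Yosef.
So Omar < Yosef; Omar is the lower of the two.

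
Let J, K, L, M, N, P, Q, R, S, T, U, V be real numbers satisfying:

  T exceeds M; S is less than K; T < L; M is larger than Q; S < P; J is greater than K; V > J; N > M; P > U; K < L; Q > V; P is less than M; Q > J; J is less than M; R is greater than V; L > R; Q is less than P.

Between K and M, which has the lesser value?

K

Link the given pairs in sequence: K < J; J < V; V < Q; Q < P; P < M.
Chaining these gives K < J < V < Q < P < M.
So K < M; K is the smaller of the two.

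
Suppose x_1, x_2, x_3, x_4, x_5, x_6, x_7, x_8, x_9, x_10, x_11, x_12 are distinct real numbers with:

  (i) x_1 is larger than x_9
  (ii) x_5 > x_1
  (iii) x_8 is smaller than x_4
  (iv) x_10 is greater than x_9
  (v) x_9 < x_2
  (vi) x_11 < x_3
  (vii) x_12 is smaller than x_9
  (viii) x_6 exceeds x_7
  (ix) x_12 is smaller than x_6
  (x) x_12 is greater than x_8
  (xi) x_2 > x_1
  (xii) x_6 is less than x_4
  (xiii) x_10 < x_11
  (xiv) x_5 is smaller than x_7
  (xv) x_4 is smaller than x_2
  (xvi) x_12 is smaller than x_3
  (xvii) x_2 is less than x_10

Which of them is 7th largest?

x_7

Chaining the given pairs: x_8 < x_12 < x_9 < x_1 < x_5 < x_7 < x_6 < x_4 < x_2 < x_10 < x_11 < x_3.
The 7th largest is x_7.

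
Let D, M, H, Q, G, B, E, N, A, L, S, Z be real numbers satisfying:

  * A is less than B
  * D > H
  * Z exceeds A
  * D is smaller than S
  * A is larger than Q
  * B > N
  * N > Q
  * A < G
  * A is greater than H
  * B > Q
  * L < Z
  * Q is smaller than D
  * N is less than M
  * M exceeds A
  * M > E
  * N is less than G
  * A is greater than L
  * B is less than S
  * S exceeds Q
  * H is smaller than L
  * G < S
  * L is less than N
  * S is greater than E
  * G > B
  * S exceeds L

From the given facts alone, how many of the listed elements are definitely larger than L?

7

The elements the relations force above L are A, N, B, G, S, Z, M — no chain reaches any other.
That is 7.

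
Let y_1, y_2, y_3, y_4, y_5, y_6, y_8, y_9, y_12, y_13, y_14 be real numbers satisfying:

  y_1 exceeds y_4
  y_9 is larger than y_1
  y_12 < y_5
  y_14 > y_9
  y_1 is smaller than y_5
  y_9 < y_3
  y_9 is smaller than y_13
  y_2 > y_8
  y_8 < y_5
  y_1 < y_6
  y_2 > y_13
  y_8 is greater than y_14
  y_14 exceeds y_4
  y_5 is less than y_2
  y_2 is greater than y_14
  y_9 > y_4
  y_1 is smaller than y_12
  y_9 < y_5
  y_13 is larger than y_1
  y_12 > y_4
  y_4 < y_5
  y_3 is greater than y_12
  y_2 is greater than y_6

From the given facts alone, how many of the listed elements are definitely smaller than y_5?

Directly below y_5: y_4, y_1, y_9, y_12, y_8.
One step further: y_14 (6 so far).
Nothing else is reachable below y_5; 6 in all.

6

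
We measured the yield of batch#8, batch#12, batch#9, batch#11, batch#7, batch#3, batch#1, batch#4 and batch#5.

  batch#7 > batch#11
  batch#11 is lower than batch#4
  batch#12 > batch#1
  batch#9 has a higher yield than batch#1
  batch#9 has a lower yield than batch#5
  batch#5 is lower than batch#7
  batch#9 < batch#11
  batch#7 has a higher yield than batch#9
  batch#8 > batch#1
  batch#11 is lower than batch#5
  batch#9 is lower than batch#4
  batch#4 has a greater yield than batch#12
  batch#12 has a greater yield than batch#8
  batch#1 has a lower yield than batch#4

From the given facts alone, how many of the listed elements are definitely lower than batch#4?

Directly below batch#4: batch#1, batch#9, batch#12, batch#11.
One step further: batch#8 (5 so far).
Nothing else is reachable below batch#4; 5 in all.

5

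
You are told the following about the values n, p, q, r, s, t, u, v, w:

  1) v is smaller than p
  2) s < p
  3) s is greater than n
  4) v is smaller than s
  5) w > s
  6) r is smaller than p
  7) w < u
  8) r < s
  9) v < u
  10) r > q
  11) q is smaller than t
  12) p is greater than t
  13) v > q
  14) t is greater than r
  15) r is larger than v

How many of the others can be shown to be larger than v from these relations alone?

Directly above v: r, s, u, p.
One step further: w, t (6 so far).
No other element is forced above v by the given relations, so the count is 6.

6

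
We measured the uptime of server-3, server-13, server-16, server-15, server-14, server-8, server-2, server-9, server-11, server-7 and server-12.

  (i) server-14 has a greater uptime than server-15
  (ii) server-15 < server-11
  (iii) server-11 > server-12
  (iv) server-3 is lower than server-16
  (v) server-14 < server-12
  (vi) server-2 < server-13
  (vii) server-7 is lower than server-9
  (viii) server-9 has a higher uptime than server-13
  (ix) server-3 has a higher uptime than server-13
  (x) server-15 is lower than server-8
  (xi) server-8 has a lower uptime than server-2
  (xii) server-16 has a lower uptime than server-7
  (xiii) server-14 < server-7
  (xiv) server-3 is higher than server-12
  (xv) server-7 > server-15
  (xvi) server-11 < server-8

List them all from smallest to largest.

server-15 < server-14 < server-12 < server-11 < server-8 < server-2 < server-13 < server-3 < server-16 < server-7 < server-9

The consecutive links are each given: server-15 < server-14; server-14 < server-12; server-12 < server-11; server-11 < server-8; server-8 < server-2; server-2 < server-13; server-13 < server-3; server-3 < server-16; server-16 < server-7; server-7 < server-9.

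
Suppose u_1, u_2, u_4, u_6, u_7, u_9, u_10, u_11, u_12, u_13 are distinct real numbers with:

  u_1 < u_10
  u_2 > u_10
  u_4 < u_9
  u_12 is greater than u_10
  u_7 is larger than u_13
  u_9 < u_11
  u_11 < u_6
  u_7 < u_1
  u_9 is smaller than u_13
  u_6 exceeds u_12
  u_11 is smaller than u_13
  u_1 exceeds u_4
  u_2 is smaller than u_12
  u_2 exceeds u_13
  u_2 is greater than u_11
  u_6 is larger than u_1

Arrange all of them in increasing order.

Nothing is placed below u_4, so it is least; from there u_4 < u_9; u_9 < u_11; u_11 < u_13; u_13 < u_7; u_7 < u_1; u_1 < u_10; u_10 < u_2; u_2 < u_12; u_12 < u_6, each given directly.

u_4 < u_9 < u_11 < u_13 < u_7 < u_1 < u_10 < u_2 < u_12 < u_6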